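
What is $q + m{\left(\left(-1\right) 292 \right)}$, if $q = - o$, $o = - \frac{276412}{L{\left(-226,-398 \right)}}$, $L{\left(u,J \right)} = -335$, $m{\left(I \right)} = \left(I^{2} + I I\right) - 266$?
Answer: $\frac{56761358}{335} \approx 1.6944 \cdot 10^{5}$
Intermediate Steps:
$m{\left(I \right)} = -266 + 2 I^{2}$ ($m{\left(I \right)} = \left(I^{2} + I^{2}\right) - 266 = 2 I^{2} - 266 = -266 + 2 I^{2}$)
$o = \frac{276412}{335}$ ($o = - \frac{276412}{-335} = \left(-276412\right) \left(- \frac{1}{335}\right) = \frac{276412}{335} \approx 825.11$)
$q = - \frac{276412}{335}$ ($q = \left(-1\right) \frac{276412}{335} = - \frac{276412}{335} \approx -825.11$)
$q + m{\left(\left(-1\right) 292 \right)} = - \frac{276412}{335} - \left(266 - 2 \left(\left(-1\right) 292\right)^{2}\right) = - \frac{276412}{335} - \left(266 - 2 \left(-292\right)^{2}\right) = - \frac{276412}{335} + \left(-266 + 2 \cdot 85264\right) = - \frac{276412}{335} + \left(-266 + 170528\right) = - \frac{276412}{335} + 170262 = \frac{56761358}{335}$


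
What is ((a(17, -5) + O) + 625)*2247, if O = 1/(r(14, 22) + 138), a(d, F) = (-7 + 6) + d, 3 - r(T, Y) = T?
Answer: 182923776/127 ≈ 1.4403e+6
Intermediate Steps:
r(T, Y) = 3 - T
a(d, F) = -1 + d
O = 1/127 (O = 1/((3 - 1*14) + 138) = 1/((3 - 14) + 138) = 1/(-11 + 138) = 1/127 ≈ 0.0078740)
((a(17, -5) + O) + 625)*2247 = (((-1 + 17) + 1/127) + 625)*2247 = ((16 + 1/127) + 625)*2247 = (2033/127 + 625)*2247 = (81408/127)*2247 = 182923776/127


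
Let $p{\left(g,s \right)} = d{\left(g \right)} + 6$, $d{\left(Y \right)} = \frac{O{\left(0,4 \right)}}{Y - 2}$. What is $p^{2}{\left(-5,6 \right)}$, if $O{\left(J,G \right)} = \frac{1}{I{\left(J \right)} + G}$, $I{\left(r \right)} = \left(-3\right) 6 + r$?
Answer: $\frac{346921}{9604} \approx 36.123$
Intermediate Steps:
$I{\left(r \right)} = -18 + r$
$O{\left(J,G \right)} = \frac{1}{-18 + G + J}$ ($O{\left(J,G \right)} = \frac{1}{\left(-18 + J\right) + G} = \frac{1}{-18 + G + J}$)
$d{\left(Y \right)} = - \frac{1}{14 \left(-2 + Y\right)}$ ($d{\left(Y \right)} = \frac{1}{\left(-18 + 4 + 0\right) \left(Y - 2\right)} = \frac{1}{\left(-14\right) \left(Y - 2\right)} = - \frac{1}{14 \left(-2 + Y\right)}$)
$p{\left(g,s \right)} = 6 - \frac{1}{-28 + 14 g}$ ($p{\left(g,s \right)} = - \frac{1}{-28 + 14 g} + 6 = 6 - \frac{1}{-28 + 14 g}$)
$p^{2}{\left(-5,6 \right)} = \left(\frac{-169 + 84 \left(-5\right)}{14 \left(-2 - 5\right)}\right)^{2} = \left(\frac{-169 - 420}{14 \left(-7\right)}\right)^{2} = \left(\frac{1}{14} \left(- \frac{1}{7}\right) \left(-589\right)\right)^{2} = \left(\frac{589}{98}\right)^{2} = \frac{346921}{9604}$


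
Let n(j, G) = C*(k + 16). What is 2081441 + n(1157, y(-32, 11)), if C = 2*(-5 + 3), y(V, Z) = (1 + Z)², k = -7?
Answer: 2081405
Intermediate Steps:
C = -4 (C = 2*(-2) = -4)
n(j, G) = -36 (n(j, G) = -4*(-7 + 16) = -4*9 = -36)
2081441 + n(1157, y(-32, 11)) = 2081441 - 36 = 2081405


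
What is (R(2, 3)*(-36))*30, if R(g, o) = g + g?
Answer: -4320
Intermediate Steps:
R(g, o) = 2*g
(R(2, 3)*(-36))*30 = ((2*2)*(-36))*30 = (4*(-36))*30 = -144*30 = -4320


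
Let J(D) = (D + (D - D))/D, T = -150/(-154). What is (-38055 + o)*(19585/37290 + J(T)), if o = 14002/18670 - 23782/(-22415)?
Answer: -603815518290075/10403612923 ≈ -58039.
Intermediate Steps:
T = 75/77 (T = -150*(-1/154) = 75/77 ≈ 0.97403)
o = 75786477/41848805 (o = 14002*(1/18670) - 23782*(-1/22415) = 7001/9335 + 23782/22415 = 75786477/41848805 ≈ 1.8110)
J(D) = 1 (J(D) = (D + 0)/D = D/D = 1)
(-38055 + o)*(19585/37290 + J(T)) = (-38055 + 75786477/41848805)*(19585/37290 + 1) = -1592480487798*(19585*(1/37290) + 1)/41848805 = -1592480487798*(3917/7458 + 1)/41848805 = -1592480487798/41848805*11375/7458 = -603815518290075/10403612923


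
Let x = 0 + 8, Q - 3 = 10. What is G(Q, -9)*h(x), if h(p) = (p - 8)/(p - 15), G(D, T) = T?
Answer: 0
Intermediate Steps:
Q = 13 (Q = 3 + 10 = 13)
x = 8
h(p) = (-8 + p)/(-15 + p)
G(Q, -9)*h(x) = -9*(-8 + 8)/(-15 + 8) = -9*0/(-7) = -(-9)*0/7 = -9*0 = 0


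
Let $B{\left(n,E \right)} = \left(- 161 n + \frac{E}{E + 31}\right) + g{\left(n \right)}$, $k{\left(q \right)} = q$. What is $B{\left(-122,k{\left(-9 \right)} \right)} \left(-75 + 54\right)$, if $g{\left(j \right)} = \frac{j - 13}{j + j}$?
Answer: $- \frac{1107109815}{2684} \approx -4.1249 \cdot 10^{5}$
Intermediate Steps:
$g{\left(j \right)} = \frac{-13 + j}{2 j}$
$B{\left(n,E \right)} = - 161 n + \frac{E}{31 + E} + \frac{-13 + n}{2 n}$ ($B{\left(n,E \right)} = \left(- 161 n + \frac{E}{E + 31}\right) + \frac{-13 + n}{2 n} = \left(- 161 n + \frac{E}{31 + E}\right) + \frac{-13 + n}{2 n} = - 161 n + \frac{E}{31 + E} + \frac{-13 + n}{2 n}$)
$B{\left(-122,k{\left(-9 \right)} \right)} \left(-75 + 54\right) = \frac{-403 + 31 \left(-122\right) - 9 \left(-13 - 122\right) + 2 \left(-122\right) \left(-9 - -608902 - \left(-1449\right) \left(-122\right)\right)}{2 \left(-122\right) \left(31 - 9\right)} \left(-75 + 54\right) = \frac{1}{2} \left(- \frac{1}{122}\right) \frac{1}{22} \left(-403 - 3782 - -1215 + 2 \left(-122\right) \left(-9 + 608902 - 176778\right)\right) \left(-21\right) = \frac{1}{2} \left(- \frac{1}{122}\right) \frac{1}{22} \left(-403 - 3782 + 1215 + 2 \left(-122\right) 432115\right) \left(-21\right) = \frac{1}{2} \left(- \frac{1}{122}\right) \frac{1}{22} \left(-403 - 3782 + 1215 - 105436060\right) \left(-21\right) = \frac{1}{2} \left(- \frac{1}{122}\right) \frac{1}{22} \left(-105439030\right) \left(-21\right) = \frac{52719515}{2684} \left(-21\right) = - \frac{1107109815}{2684}$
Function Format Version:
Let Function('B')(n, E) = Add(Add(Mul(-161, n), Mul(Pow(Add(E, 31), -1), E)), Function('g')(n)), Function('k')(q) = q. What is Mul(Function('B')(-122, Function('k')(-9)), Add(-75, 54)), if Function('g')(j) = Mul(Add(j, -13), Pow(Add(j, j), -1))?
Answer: Rational(-1107109815, 2684) ≈ -4.1249e+5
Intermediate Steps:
Function('g')(j) = Mul(Rational(1, 2), Pow(j, -1), Add(-13, j)) (Function('g')(j) = Mul(Add(-13, j), Pow(Mul(2, j), -1)) = Mul(Add(-13, j), Mul(Rational(1, 2), Pow(j, -1))) = Mul(Rational(1, 2), Pow(j, -1), Add(-13, j)))
Function('B')(n, E) = Add(Mul(-161, n), Mul(E, Pow(Add(31, E), -1)), Mul(Rational(1, 2), Pow(n, -1), Add(-13, n))) (Function('B')(n, E) = Add(Add(Mul(-161, n), Mul(Pow(Add(E, 31), -1), E)), Mul(Rational(1, 2), Pow(n, -1), Add(-13, n))) = Add(Add(Mul(-161, n), Mul(Pow(Add(31, E), -1), E)), Mul(Rational(1, 2), Pow(n, -1), Add(-13, n))) = Add(Add(Mul(-161, n), Mul(E, Pow(Add(31, E), -1))), Mul(Rational(1, 2), Pow(n, -1), Add(-13, n))) = Add(Mul(-161, n), Mul(E, Pow(Add(31, E), -1)), Mul(Rational(1, 2), Pow(n, -1), Add(-13, n))))
Mul(Function('B')(-122, Function('k')(-9)), Add(-75, 54)) = Mul(Mul(Rational(1, 2), Pow(-122, -1), Pow(Add(31, -9), -1), Add(-403, Mul(31, -122), Mul(-9, Add(-13, -122)), Mul(2, -122, Add(-9, Mul(-4991, -122), Mul(-161, -9, -122))))), Add(-75, 54)) = Mul(Mul(Rational(1, 2), Rational(-1, 122), Pow(22, -1), Add(-403, -3782, Mul(-9, -135), Mul(2, -122, Add(-9, 608902, -176778)))), -21) = Mul(Mul(Rational(1, 2), Rational(-1, 122), Rational(1, 22), Add(-403, -3782, 1215, Mul(2, -122, 432115))), -21) = Mul(Mul(Rational(1, 2), Rational(-1, 122), Rational(1, 22), Add(-403, -3782, 1215, -105436060)), -21) = Mul(Mul(Rational(1, 2), Rational(-1, 122), Rational(1, 22), -105439030), -21) = Mul(Rational(52719515, 2684), -21) = Rational(-1107109815, 2684)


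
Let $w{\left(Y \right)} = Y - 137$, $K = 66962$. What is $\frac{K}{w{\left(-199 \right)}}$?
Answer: $- \frac{4783}{24} \approx -199.29$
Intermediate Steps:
$w{\left(Y \right)} = -137 + Y$
$\frac{K}{w{\left(-199 \right)}} = \frac{66962}{-137 - 199} = \frac{66962}{-336} = 66962 \left(- \frac{1}{336}\right) = - \frac{4783}{24}$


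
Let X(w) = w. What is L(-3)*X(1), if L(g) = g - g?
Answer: 0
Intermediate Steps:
L(g) = 0
L(-3)*X(1) = 0*1 = 0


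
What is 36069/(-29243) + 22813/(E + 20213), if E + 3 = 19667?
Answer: -771202954/1166123111 ≈ -0.66134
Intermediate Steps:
E = 19664 (E = -3 + 19667 = 19664)
36069/(-29243) + 22813/(E + 20213) = 36069/(-29243) + 22813/(19664 + 20213) = 36069*(-1/29243) + 22813/39877 = -36069/29243 + 22813*(1/39877) = -36069/29243 + 22813/39877 = -771202954/1166123111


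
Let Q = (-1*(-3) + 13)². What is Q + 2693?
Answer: 2949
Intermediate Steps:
Q = 256 (Q = (3 + 13)² = 16² = 256)
Q + 2693 = 256 + 2693 = 2949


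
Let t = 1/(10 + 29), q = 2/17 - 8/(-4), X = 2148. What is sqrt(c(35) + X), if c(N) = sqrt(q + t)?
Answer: sqrt(944194212 + 4641*sqrt(19227))/663 ≈ 46.362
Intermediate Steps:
q = 36/17 (q = 2*(1/17) - 8*(-1/4) = 2/17 + 2 = 36/17 ≈ 2.1176)
t = 1/39 ≈ 0.025641
c(N) = 7*sqrt(19227)/663 (c(N) = sqrt(36/17 + 1/39) = sqrt(1421/663) = 7*sqrt(19227)/663)
sqrt(c(35) + X) = sqrt(7*sqrt(19227)/663 + 2148) = sqrt(2148 + 7*sqrt(19227)/663)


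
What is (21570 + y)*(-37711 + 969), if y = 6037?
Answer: -1014336394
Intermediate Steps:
(21570 + y)*(-37711 + 969) = (21570 + 6037)*(-37711 + 969) = 27607*(-36742) = -1014336394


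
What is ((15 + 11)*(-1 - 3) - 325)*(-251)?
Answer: 107679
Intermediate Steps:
((15 + 11)*(-1 - 3) - 325)*(-251) = (26*(-4) - 325)*(-251) = (-104 - 325)*(-251) = -429*(-251) = 107679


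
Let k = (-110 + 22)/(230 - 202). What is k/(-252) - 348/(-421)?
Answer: 311567/371322 ≈ 0.83908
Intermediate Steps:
k = -22/7 (k = -88/28 = -88*1/28 = -22/7 ≈ -3.1429)
k/(-252) - 348/(-421) = -22/7/(-252) - 348/(-421) = -22/7*(-1/252) - 348*(-1/421) = 11/882 + 348/421 = 311567/371322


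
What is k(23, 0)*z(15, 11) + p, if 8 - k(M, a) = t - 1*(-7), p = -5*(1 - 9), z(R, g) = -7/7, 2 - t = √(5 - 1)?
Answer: 39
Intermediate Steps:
t = 0 (t = 2 - √(5 - 1) = 2 - √4 = 2 - 1*2 = 2 - 2 = 0)
z(R, g) = -1 (z(R, g) = -7*⅐ = -1)
p = 40 (p = -5*(-8) = 40)
k(M, a) = 1 (k(M, a) = 8 - (0 - 1*(-7)) = 8 - (0 + 7) = 8 - 1*7 = 8 - 7 = 1)
k(23, 0)*z(15, 11) + p = 1*(-1) + 40 = -1 + 40 = 39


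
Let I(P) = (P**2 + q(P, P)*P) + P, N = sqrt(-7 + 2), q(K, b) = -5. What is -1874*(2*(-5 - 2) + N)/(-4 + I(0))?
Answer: -6559 + 937*I*sqrt(5)/2 ≈ -6559.0 + 1047.6*I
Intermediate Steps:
N = I*sqrt(5) (N = sqrt(-5) = I*sqrt(5) ≈ 2.2361*I)
I(P) = P**2 - 4*P (I(P) = (P**2 - 5*P) + P = P**2 - 4*P)
-1874*(2*(-5 - 2) + N)/(-4 + I(0)) = -1874*(2*(-5 - 2) + I*sqrt(5))/(-4 + 0*(-4 + 0)) = -1874*(2*(-7) + I*sqrt(5))/(-4 + 0*(-4)) = -1874*(-14 + I*sqrt(5))/(-4 + 0) = -1874*(-14 + I*sqrt(5))/(-4) = -1874*(-14 + I*sqrt(5))*(-1)/4 = -1874*(7/2 - I*sqrt(5)/4) = -6559 + 937*I*sqrt(5)/2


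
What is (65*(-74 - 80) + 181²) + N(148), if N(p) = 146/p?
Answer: 1683647/74 ≈ 22752.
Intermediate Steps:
(65*(-74 - 80) + 181²) + N(148) = (65*(-74 - 80) + 181²) + 146/148 = (65*(-154) + 32761) + 146*(1/148) = (-10010 + 32761) + 73/74 = 22751 + 73/74 = 1683647/74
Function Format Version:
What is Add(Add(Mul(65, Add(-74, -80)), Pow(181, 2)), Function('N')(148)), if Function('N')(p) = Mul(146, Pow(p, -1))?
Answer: Rational(1683647, 74) ≈ 22752.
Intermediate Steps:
Add(Add(Mul(65, Add(-74, -80)), Pow(181, 2)), Function('N')(148)) = Add(Add(Mul(65, Add(-74, -80)), Pow(181, 2)), Mul(146, Pow(148, -1))) = Add(Add(Mul(65, -154), 32761), Mul(146, Rational(1, 148))) = Add(Add(-10010, 32761), Rational(73, 74)) = Add(22751, Rational(73, 74)) = Rational(1683647, 74)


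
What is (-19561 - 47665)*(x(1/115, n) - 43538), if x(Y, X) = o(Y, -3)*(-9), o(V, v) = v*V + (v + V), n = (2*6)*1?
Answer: 336381895822/115 ≈ 2.9251e+9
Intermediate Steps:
n = 12 (n = 12*1 = 12)
o(V, v) = V + v + V*v (o(V, v) = V*v + (V + v) = V + v + V*v)
x(Y, X) = 27 + 18*Y (x(Y, X) = (Y - 3 + Y*(-3))*(-9) = (Y - 3 - 3*Y)*(-9) = (-3 - 2*Y)*(-9) = 27 + 18*Y)
(-19561 - 47665)*(x(1/115, n) - 43538) = (-19561 - 47665)*((27 + 18/115) - 43538) = -67226*((27 + 18*(1/115)) - 43538) = -67226*((27 + 18/115) - 43538) = -67226*(3123/115 - 43538) = -67226*(-5003747/115) = 336381895822/115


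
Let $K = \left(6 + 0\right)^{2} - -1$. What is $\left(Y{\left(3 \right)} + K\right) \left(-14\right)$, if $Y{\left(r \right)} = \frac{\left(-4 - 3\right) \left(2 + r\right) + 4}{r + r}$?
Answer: $- \frac{1337}{3} \approx -445.67$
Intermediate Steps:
$Y{\left(r \right)} = \frac{-10 - 7 r}{2 r}$ ($Y{\left(r \right)} = \frac{- 7 \left(2 + r\right) + 4}{2 r} = \frac{1}{2 r} \left(\left(-14 - 7 r\right) + 4\right) = \frac{1}{2 r} \left(-10 - 7 r\right) = \frac{-10 - 7 r}{2 r}$)
$K = 37$ ($K = 6^{2} + 1 = 36 + 1 = 37$)
$\left(Y{\left(3 \right)} + K\right) \left(-14\right) = \left(\left(- \frac{7}{2} - \frac{5}{3}\right) + 37\right) \left(-14\right) = \left(- \frac{31}{6} + 37\right) \left(-14\right) = \frac{191}{6} \left(-14\right) = - \frac{1337}{3}$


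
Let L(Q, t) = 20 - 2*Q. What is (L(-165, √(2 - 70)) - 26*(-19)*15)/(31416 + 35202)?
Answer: 3880/33309 ≈ 0.11648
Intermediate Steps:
(L(-165, √(2 - 70)) - 26*(-19)*15)/(31416 + 35202) = ((20 - 2*(-165)) - 26*(-19)*15)/(31416 + 35202) = ((20 + 330) + 494*15)/66618 = (350 + 7410)*(1/66618) = 7760*(1/66618) = 3880/33309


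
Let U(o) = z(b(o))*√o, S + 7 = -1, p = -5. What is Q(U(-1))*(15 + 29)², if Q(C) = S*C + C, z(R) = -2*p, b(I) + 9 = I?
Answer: -135520*I ≈ -1.3552e+5*I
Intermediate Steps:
S = -8 (S = -7 - 1 = -8)
b(I) = -9 + I
z(R) = 10 (z(R) = -2*(-5) = 10)
U(o) = 10*√o
Q(C) = -7*C (Q(C) = -8*C + C = -7*C)
Q(U(-1))*(15 + 29)² = (-70*√(-1))*(15 + 29)² = -70*I*44² = -70*I*1936 = -135520*I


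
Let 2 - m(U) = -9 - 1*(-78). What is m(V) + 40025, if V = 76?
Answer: 39958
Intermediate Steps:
m(U) = -67 (m(U) = 2 - (-9 - 1*(-78)) = 2 - (-9 + 78) = 2 - 1*69 = 2 - 69 = -67)
m(V) + 40025 = -67 + 40025 = 39958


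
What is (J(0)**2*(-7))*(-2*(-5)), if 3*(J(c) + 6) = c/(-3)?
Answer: -2520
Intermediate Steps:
J(c) = -6 - c/9 (J(c) = -6 + (c/(-3))/3 = -6 + (c*(-1/3))/3 = -6 + (-c/3)/3 = -6 - c/9)
(J(0)**2*(-7))*(-2*(-5)) = ((-6 - 1/9*0)**2*(-7))*(-2*(-5)) = ((-6 + 0)**2*(-7))*10 = ((-6)**2*(-7))*10 = (36*(-7))*10 = -252*10 = -2520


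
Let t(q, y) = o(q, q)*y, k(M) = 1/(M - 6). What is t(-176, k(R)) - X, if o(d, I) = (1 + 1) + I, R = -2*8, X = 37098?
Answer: -407991/11 ≈ -37090.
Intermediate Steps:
R = -16
o(d, I) = 2 + I
k(M) = 1/(-6 + M)
t(q, y) = y*(2 + q) (t(q, y) = (2 + q)*y = y*(2 + q))
t(-176, k(R)) - X = (2 - 176)/(-6 - 16) - 1*37098 = -174/(-22) - 37098 = -1/22*(-174) - 37098 = 87/11 - 37098 = -407991/11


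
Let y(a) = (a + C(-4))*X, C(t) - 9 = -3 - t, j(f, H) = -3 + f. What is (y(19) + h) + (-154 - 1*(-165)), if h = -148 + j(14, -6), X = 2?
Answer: -68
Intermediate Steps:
C(t) = 6 - t (C(t) = 9 + (-3 - t) = 6 - t)
y(a) = 20 + 2*a (y(a) = (a + (6 - 1*(-4)))*2 = (a + (6 + 4))*2 = (a + 10)*2 = (10 + a)*2 = 20 + 2*a)
h = -137 (h = -148 + (-3 + 14) = -148 + 11 = -137)
(y(19) + h) + (-154 - 1*(-165)) = ((20 + 2*19) - 137) + (-154 - 1*(-165)) = ((20 + 38) - 137) + (-154 + 165) = (58 - 137) + 11 = -79 + 11 = -68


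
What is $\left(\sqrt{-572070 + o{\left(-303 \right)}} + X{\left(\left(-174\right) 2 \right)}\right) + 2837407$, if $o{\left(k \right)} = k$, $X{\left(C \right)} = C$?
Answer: $2837059 + 3 i \sqrt{63597} \approx 2.8371 \cdot 10^{6} + 756.55 i$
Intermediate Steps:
$\left(\sqrt{-572070 + o{\left(-303 \right)}} + X{\left(\left(-174\right) 2 \right)}\right) + 2837407 = \left(\sqrt{-572070 - 303} - 348\right) + 2837407 = \left(\sqrt{-572373} - 348\right) + 2837407 = \left(3 i \sqrt{63597} - 348\right) + 2837407 = \left(-348 + 3 i \sqrt{63597}\right) + 2837407 = 2837059 + 3 i \sqrt{63597}$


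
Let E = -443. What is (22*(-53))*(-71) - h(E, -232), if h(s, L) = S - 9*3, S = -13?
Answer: 82826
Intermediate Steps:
h(s, L) = -40 (h(s, L) = -13 - 9*3 = -13 - 27 = -40)
(22*(-53))*(-71) - h(E, -232) = (22*(-53))*(-71) - 1*(-40) = -1166*(-71) + 40 = 82786 + 40 = 82826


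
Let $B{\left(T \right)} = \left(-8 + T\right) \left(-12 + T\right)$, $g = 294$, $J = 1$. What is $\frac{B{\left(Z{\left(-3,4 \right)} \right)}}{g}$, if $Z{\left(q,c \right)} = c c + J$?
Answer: $\frac{15}{98} \approx 0.15306$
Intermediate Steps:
$Z{\left(q,c \right)} = 1 + c^{2}$ ($Z{\left(q,c \right)} = c c + 1 = c^{2} + 1 = 1 + c^{2}$)
$B{\left(T \right)} = \left(-12 + T\right) \left(-8 + T\right)$
$\frac{B{\left(Z{\left(-3,4 \right)} \right)}}{g} = \frac{96 + \left(1 + 4^{2}\right)^{2} - 20 \left(1 + 4^{2}\right)}{294} = \left(96 + \left(1 + 16\right)^{2} - 20 \left(1 + 16\right)\right) \frac{1}{294} = \left(96 + 17^{2} - 340\right) \frac{1}{294} = \left(96 + 289 - 340\right) \frac{1}{294} = 45 \cdot \frac{1}{294} = \frac{15}{98}$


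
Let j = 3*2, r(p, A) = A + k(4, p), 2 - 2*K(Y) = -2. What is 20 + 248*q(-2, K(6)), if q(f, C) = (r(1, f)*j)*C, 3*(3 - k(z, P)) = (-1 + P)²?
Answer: 2996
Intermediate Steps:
k(z, P) = 3 - (-1 + P)²/3
K(Y) = 2 (K(Y) = 1 - ½*(-2) = 1 + 1 = 2)
r(p, A) = 3 + A - (-1 + p)²/3 (r(p, A) = A + (3 - (-1 + p)²/3) = 3 + A - (-1 + p)²/3)
j = 6
q(f, C) = C*(18 + 6*f) (q(f, C) = ((3 + f - (-1 + 1)²/3)*6)*C = ((3 + f - ⅓*0²)*6)*C = ((3 + f - ⅓*0)*6)*C = ((3 + f + 0)*6)*C = ((3 + f)*6)*C = (18 + 6*f)*C = C*(18 + 6*f))
20 + 248*q(-2, K(6)) = 20 + 248*(6*2*(3 - 2)) = 20 + 248*(6*2*1) = 20 + 248*12 = 20 + 2976 = 2996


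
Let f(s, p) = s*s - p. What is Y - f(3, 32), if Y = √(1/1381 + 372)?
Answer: 23 + √709465273/1381 ≈ 42.287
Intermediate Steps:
f(s, p) = s² - p
Y = √709465273/1381 (Y = √(1/1381 + 372) = √(513733/1381) = √709465273/1381 ≈ 19.287)
Y - f(3, 32) = √709465273/1381 - (3² - 1*32) = √709465273/1381 - (9 - 32) = √709465273/1381 - 1*(-23) = √709465273/1381 + 23 = 23 + √709465273/1381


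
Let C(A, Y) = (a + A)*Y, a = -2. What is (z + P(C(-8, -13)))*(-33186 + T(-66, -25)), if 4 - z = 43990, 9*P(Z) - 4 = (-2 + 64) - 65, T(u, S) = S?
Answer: 13147338203/9 ≈ 1.4608e+9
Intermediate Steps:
C(A, Y) = Y*(-2 + A) (C(A, Y) = (-2 + A)*Y = Y*(-2 + A))
P(Z) = ⅑ (P(Z) = 4/9 + ((-2 + 64) - 65)/9 = 4/9 + (62 - 65)/9 = 4/9 + (⅑)*(-3) = 4/9 - ⅓ = ⅑)
z = -43986 (z = 4 - 1*43990 = 4 - 43990 = -43986)
(z + P(C(-8, -13)))*(-33186 + T(-66, -25)) = (-43986 + ⅑)*(-33186 - 25) = -395873/9*(-33211) = 13147338203/9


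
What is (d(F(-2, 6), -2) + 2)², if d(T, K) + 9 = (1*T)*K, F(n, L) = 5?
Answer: 289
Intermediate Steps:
d(T, K) = -9 + K*T (d(T, K) = -9 + (1*T)*K = -9 + T*K = -9 + K*T)
(d(F(-2, 6), -2) + 2)² = ((-9 - 2*5) + 2)² = ((-9 - 10) + 2)² = (-19 + 2)² = (-17)² = 289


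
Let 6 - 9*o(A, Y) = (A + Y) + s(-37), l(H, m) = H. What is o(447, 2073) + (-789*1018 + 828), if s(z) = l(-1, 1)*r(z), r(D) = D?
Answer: -7223917/9 ≈ -8.0266e+5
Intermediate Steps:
s(z) = -z
o(A, Y) = -31/9 - A/9 - Y/9 (o(A, Y) = ⅔ - ((A + Y) - 1*(-37))/9 = ⅔ - ((A + Y) + 37)/9 = ⅔ - (37 + A + Y)/9 = ⅔ + (-37/9 - A/9 - Y/9) = -31/9 - A/9 - Y/9)
o(447, 2073) + (-789*1018 + 828) = (-31/9 - ⅑*447 - ⅑*2073) + (-789*1018 + 828) = (-31/9 - 149/3 - 691/3) + (-803202 + 828) = -2551/9 - 802374 = -7223917/9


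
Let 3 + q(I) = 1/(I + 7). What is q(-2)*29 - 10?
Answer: -456/5 ≈ -91.200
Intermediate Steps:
q(I) = -3 + 1/(7 + I) (q(I) = -3 + 1/(I + 7) = -3 + 1/(7 + I))
q(-2)*29 - 10 = ((-20 - 3*(-2))/(7 - 2))*29 - 10 = ((-20 + 6)/5)*29 - 10 = ((⅕)*(-14))*29 - 10 = -14/5*29 - 10 = -406/5 - 10 = -456/5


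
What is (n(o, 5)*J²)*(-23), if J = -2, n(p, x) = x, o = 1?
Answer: -460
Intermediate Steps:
(n(o, 5)*J²)*(-23) = (5*(-2)²)*(-23) = (5*4)*(-23) = 20*(-23) = -460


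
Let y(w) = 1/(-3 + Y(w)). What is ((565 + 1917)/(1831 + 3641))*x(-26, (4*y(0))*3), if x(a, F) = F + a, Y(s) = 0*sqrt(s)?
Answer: -6205/456 ≈ -13.607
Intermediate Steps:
Y(s) = 0
y(w) = -1/3 (y(w) = 1/(-3 + 0) = 1/(-3) = -1/3)
((565 + 1917)/(1831 + 3641))*x(-26, (4*y(0))*3) = ((565 + 1917)/(1831 + 3641))*((4*(-1/3))*3 - 26) = (2482/5472)*(-4/3*3 - 26) = (2482*(1/5472))*(-4 - 26) = (1241/2736)*(-30) = -6205/456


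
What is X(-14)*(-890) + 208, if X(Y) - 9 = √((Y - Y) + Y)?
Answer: -7802 - 890*I*√14 ≈ -7802.0 - 3330.1*I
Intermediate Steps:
X(Y) = 9 + √Y (X(Y) = 9 + √((Y - Y) + Y) = 9 + √(0 + Y) = 9 + √Y)
X(-14)*(-890) + 208 = (9 + √(-14))*(-890) + 208 = (9 + I*√14)*(-890) + 208 = (-8010 - 890*I*√14) + 208 = -7802 - 890*I*√14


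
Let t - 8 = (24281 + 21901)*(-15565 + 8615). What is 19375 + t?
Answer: -320945517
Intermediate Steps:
t = -320964892 (t = 8 + (24281 + 21901)*(-15565 + 8615) = 8 + 46182*(-6950) = 8 - 320964900 = -320964892)
19375 + t = 19375 - 320964892 = -320945517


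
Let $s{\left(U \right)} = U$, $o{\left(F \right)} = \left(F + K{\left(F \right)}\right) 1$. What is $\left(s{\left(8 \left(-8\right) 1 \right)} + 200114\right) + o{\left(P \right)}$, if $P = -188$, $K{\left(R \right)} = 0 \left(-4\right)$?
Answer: $199862$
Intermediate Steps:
$K{\left(R \right)} = 0$
$o{\left(F \right)} = F$ ($o{\left(F \right)} = \left(F + 0\right) 1 = F 1 = F$)
$\left(s{\left(8 \left(-8\right) 1 \right)} + 200114\right) + o{\left(P \right)} = \left(8 \left(-8\right) 1 + 200114\right) - 188 = \left(\left(-64\right) 1 + 200114\right) - 188 = \left(-64 + 200114\right) - 188 = 200050 - 188 = 199862$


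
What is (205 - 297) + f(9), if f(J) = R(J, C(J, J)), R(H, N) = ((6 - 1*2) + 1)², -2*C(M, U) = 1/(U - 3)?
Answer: -67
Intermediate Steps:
C(M, U) = -1/(2*(-3 + U)) (C(M, U) = -1/(2*(U - 3)) = -1/(2*(-3 + U)))
R(H, N) = 25 (R(H, N) = ((6 - 2) + 1)² = (4 + 1)² = 5² = 25)
f(J) = 25
(205 - 297) + f(9) = (205 - 297) + 25 = -92 + 25 = -67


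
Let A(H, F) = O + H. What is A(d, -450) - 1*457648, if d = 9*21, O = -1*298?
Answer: -457757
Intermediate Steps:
O = -298
d = 189
A(H, F) = -298 + H
A(d, -450) - 1*457648 = (-298 + 189) - 1*457648 = -109 - 457648 = -457757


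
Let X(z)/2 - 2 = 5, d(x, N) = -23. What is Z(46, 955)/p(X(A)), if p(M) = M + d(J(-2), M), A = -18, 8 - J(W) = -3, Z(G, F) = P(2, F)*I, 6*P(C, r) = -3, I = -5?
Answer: -5/18 ≈ -0.27778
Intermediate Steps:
P(C, r) = -1/2 (P(C, r) = (1/6)*(-3) = -1/2)
Z(G, F) = 5/2 (Z(G, F) = -1/2*(-5) = 5/2)
J(W) = 11 (J(W) = 8 - 1*(-3) = 8 + 3 = 11)
X(z) = 14 (X(z) = 4 + 2*5 = 4 + 10 = 14)
p(M) = -23 + M (p(M) = M - 23 = -23 + M)
Z(46, 955)/p(X(A)) = 5/(2*(-23 + 14)) = (5/2)/(-9) = (5/2)*(-1/9) = -5/18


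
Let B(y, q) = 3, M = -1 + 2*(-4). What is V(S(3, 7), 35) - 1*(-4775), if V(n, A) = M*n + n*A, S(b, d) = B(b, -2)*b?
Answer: 5009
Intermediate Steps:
M = -9 (M = -1 - 8 = -9)
S(b, d) = 3*b
V(n, A) = -9*n + A*n (V(n, A) = -9*n + n*A = -9*n + A*n)
V(S(3, 7), 35) - 1*(-4775) = (3*3)*(-9 + 35) - 1*(-4775) = 9*26 + 4775 = 234 + 4775 = 5009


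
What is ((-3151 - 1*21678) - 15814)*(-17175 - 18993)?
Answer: 1469976024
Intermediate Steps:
((-3151 - 1*21678) - 15814)*(-17175 - 18993) = ((-3151 - 21678) - 15814)*(-36168) = (-24829 - 15814)*(-36168) = -40643*(-36168) = 1469976024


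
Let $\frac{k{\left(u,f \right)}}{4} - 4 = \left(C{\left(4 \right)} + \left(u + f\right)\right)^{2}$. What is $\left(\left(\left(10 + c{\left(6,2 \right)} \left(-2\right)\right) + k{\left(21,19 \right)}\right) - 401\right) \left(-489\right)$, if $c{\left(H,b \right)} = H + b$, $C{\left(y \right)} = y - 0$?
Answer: $-3595617$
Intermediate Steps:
$C{\left(y \right)} = y$ ($C{\left(y \right)} = y + 0 = y$)
$k{\left(u,f \right)} = 16 + 4 \left(4 + f + u\right)^{2}$ ($k{\left(u,f \right)} = 16 + 4 \left(4 + \left(u + f\right)\right)^{2} = 16 + 4 \left(4 + \left(f + u\right)\right)^{2} = 16 + 4 \left(4 + f + u\right)^{2}$)
$\left(\left(\left(10 + c{\left(6,2 \right)} \left(-2\right)\right) + k{\left(21,19 \right)}\right) - 401\right) \left(-489\right) = \left(\left(\left(10 + \left(6 + 2\right) \left(-2\right)\right) + \left(16 + 4 \left(4 + 19 + 21\right)^{2}\right)\right) - 401\right) \left(-489\right) = \left(\left(\left(10 + 8 \left(-2\right)\right) + \left(16 + 4 \cdot 44^{2}\right)\right) - 401\right) \left(-489\right) = \left(\left(\left(10 - 16\right) + \left(16 + 4 \cdot 1936\right)\right) - 401\right) \left(-489\right) = \left(\left(-6 + \left(16 + 7744\right)\right) - 401\right) \left(-489\right) = \left(\left(-6 + 7760\right) - 401\right) \left(-489\right) = \left(7754 - 401\right) \left(-489\right) = 7353 \left(-489\right) = -3595617$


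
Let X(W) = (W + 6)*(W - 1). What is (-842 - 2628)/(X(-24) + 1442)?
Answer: -1735/946 ≈ -1.8340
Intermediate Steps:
X(W) = (-1 + W)*(6 + W) (X(W) = (6 + W)*(-1 + W) = (-1 + W)*(6 + W))
(-842 - 2628)/(X(-24) + 1442) = (-842 - 2628)/((-6 + (-24)² + 5*(-24)) + 1442) = -3470/((-6 + 576 - 120) + 1442) = -3470/(450 + 1442) = -3470/1892 = -3470*1/1892 = -1735/946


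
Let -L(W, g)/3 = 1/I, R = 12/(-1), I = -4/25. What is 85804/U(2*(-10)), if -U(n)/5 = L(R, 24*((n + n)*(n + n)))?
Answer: -343216/375 ≈ -915.24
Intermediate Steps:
I = -4/25 (I = -4*1/25 = -4/25 ≈ -0.16000)
R = -12 (R = 12*(-1) = -12)
L(W, g) = 75/4 (L(W, g) = -3/(-4/25) = -3*(-25)/4 = -3*(-25/4) = 75/4)
U(n) = -375/4 (U(n) = -5*75/4 = -375/4)
85804/U(2*(-10)) = 85804/(-375/4) = 85804*(-4/375) = -343216/375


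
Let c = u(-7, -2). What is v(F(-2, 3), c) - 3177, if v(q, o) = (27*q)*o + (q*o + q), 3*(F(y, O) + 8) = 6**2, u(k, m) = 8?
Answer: -2277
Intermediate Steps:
F(y, O) = 4 (F(y, O) = -8 + (1/3)*6**2 = -8 + (1/3)*36 = -8 + 12 = 4)
c = 8
v(q, o) = q + 28*o*q (v(q, o) = 27*o*q + (o*q + q) = 27*o*q + (q + o*q) = q + 28*o*q)
v(F(-2, 3), c) - 3177 = 4*(1 + 28*8) - 3177 = 4*(1 + 224) - 3177 = 4*225 - 3177 = 900 - 3177 = -2277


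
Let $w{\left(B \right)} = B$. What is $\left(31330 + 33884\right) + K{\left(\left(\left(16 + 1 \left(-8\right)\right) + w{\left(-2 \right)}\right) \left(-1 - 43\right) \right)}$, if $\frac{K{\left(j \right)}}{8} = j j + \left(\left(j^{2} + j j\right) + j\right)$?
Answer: $1735806$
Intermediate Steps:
$K{\left(j \right)} = 8 j + 24 j^{2}$ ($K{\left(j \right)} = 8 \left(j j + \left(\left(j^{2} + j j\right) + j\right)\right) = 8 \left(j^{2} + \left(\left(j^{2} + j^{2}\right) + j\right)\right) = 8 \left(j^{2} + \left(2 j^{2} + j\right)\right) = 8 \left(j^{2} + \left(j + 2 j^{2}\right)\right) = 8 \left(j + 3 j^{2}\right) = 8 j + 24 j^{2}$)
$\left(31330 + 33884\right) + K{\left(\left(\left(16 + 1 \left(-8\right)\right) + w{\left(-2 \right)}\right) \left(-1 - 43\right) \right)} = \left(31330 + 33884\right) + 8 \left(\left(16 + 1 \left(-8\right)\right) - 2\right) \left(-1 - 43\right) \left(1 + 3 \left(\left(16 + 1 \left(-8\right)\right) - 2\right) \left(-1 - 43\right)\right) = 65214 + 8 \left(\left(16 - 8\right) - 2\right) \left(-44\right) \left(1 + 3 \left(\left(16 - 8\right) - 2\right) \left(-44\right)\right) = 65214 + 8 \left(8 - 2\right) \left(-44\right) \left(1 + 3 \left(8 - 2\right) \left(-44\right)\right) = 65214 + 8 \cdot 6 \left(-44\right) \left(1 + 3 \cdot 6 \left(-44\right)\right) = 65214 + 8 \left(-264\right) \left(1 + 3 \left(-264\right)\right) = 65214 + 8 \left(-264\right) \left(1 - 792\right) = 65214 + 8 \left(-264\right) \left(-791\right) = 65214 + 1670592 = 1735806$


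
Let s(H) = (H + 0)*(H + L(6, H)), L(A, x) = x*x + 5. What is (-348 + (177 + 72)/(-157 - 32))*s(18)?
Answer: -15272858/7 ≈ -2.1818e+6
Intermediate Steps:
L(A, x) = 5 + x**2 (L(A, x) = x**2 + 5 = 5 + x**2)
s(H) = H*(5 + H + H**2) (s(H) = (H + 0)*(H + (5 + H**2)) = H*(5 + H + H**2))
(-348 + (177 + 72)/(-157 - 32))*s(18) = (-348 + (177 + 72)/(-157 - 32))*(18*(5 + 18 + 18**2)) = (-348 + 249/(-189))*(18*(5 + 18 + 324)) = (-348 + 249*(-1/189))*(18*347) = (-348 - 83/63)*6246 = -22007/63*6246 = -15272858/7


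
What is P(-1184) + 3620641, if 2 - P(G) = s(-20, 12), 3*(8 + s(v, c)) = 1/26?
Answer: 282410777/78 ≈ 3.6207e+6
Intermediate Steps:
s(v, c) = -623/78 (s(v, c) = -8 + (⅓)/26 = -8 + (⅓)*(1/26) = -8 + 1/78 = -623/78)
P(G) = 779/78 (P(G) = 2 - 1*(-623/78) = 2 + 623/78 = 779/78)
P(-1184) + 3620641 = 779/78 + 3620641 = 282410777/78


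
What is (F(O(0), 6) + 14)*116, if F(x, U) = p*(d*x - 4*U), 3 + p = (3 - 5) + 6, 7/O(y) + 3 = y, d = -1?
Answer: -2668/3 ≈ -889.33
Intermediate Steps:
O(y) = 7/(-3 + y)
p = 1 (p = -3 + ((3 - 5) + 6) = -3 + (-2 + 6) = -3 + 4 = 1)
F(x, U) = -x - 4*U (F(x, U) = 1*(-x - 4*U) = -x - 4*U)
(F(O(0), 6) + 14)*116 = ((-7/(-3 + 0) - 4*6) + 14)*116 = ((-7/(-3) - 24) + 14)*116 = ((-7*(-1)/3 - 24) + 14)*116 = ((-1*(-7/3) - 24) + 14)*116 = ((7/3 - 24) + 14)*116 = (-65/3 + 14)*116 = -23/3*116 = -2668/3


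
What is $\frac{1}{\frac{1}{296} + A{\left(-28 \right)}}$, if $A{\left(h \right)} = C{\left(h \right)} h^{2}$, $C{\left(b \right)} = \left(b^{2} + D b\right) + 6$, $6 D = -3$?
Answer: $\frac{296}{186579457} \approx 1.5865 \cdot 10^{-6}$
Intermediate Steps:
$D = - \frac{1}{2}$ ($D = \frac{1}{6} \left(-3\right) = - \frac{1}{2} \approx -0.5$)
$C{\left(b \right)} = 6 + b^{2} - \frac{b}{2}$ ($C{\left(b \right)} = \left(b^{2} - \frac{b}{2}\right) + 6 = 6 + b^{2} - \frac{b}{2}$)
$A{\left(h \right)} = h^{2} \left(6 + h^{2} - \frac{h}{2}\right)$ ($A{\left(h \right)} = \left(6 + h^{2} - \frac{h}{2}\right) h^{2} = h^{2} \left(6 + h^{2} - \frac{h}{2}\right)$)
$\frac{1}{\frac{1}{296} + A{\left(-28 \right)}} = \frac{1}{\frac{1}{296} + \left(-28\right)^{2} \left(6 + \left(-28\right)^{2} - -14\right)} = \frac{1}{\frac{1}{296} + 784 \left(6 + 784 + 14\right)} = \frac{1}{\frac{1}{296} + 784 \cdot 804} = \frac{1}{\frac{1}{296} + 630336} = \frac{1}{\frac{186579457}{296}} = \frac{296}{186579457}$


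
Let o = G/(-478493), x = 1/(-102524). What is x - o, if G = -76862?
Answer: -7880678181/49057016332 ≈ -0.16064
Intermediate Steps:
x = -1/102524 ≈ -9.7538e-6
o = 76862/478493 (o = -76862/(-478493) = -76862*(-1/478493) = 76862/478493 ≈ 0.16063)
x - o = -1/102524 - 1*76862/478493 = -1/102524 - 76862/478493 = -7880678181/49057016332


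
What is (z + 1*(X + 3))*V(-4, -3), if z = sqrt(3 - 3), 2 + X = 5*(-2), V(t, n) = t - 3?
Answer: 63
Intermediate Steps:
V(t, n) = -3 + t
X = -12 (X = -2 + 5*(-2) = -2 - 10 = -12)
z = 0 (z = sqrt(0) = 0)
(z + 1*(X + 3))*V(-4, -3) = (0 + 1*(-12 + 3))*(-3 - 4) = (0 + 1*(-9))*(-7) = (0 - 9)*(-7) = -9*(-7) = 63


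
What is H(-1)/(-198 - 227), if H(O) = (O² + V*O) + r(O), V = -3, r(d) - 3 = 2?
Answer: -9/425 ≈ -0.021176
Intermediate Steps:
r(d) = 5 (r(d) = 3 + 2 = 5)
H(O) = 5 + O² - 3*O (H(O) = (O² - 3*O) + 5 = 5 + O² - 3*O)
H(-1)/(-198 - 227) = (5 + (-1)² - 3*(-1))/(-198 - 227) = (5 + 1 + 3)/(-425) = 9*(-1/425) = -9/425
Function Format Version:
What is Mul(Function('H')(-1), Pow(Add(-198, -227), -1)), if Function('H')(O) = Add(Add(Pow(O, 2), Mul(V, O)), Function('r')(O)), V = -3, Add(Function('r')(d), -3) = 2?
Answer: Rational(-9, 425) ≈ -0.021176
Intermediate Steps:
Function('r')(d) = 5 (Function('r')(d) = Add(3, 2) = 5)
Function('H')(O) = Add(5, Pow(O, 2), Mul(-3, O)) (Function('H')(O) = Add(Add(Pow(O, 2), Mul(-3, O)), 5) = Add(5, Pow(O, 2), Mul(-3, O)))
Mul(Function('H')(-1), Pow(Add(-198, -227), -1)) = Mul(Add(5, Pow(-1, 2), Mul(-3, -1)), Pow(Add(-198, -227), -1)) = Mul(Add(5, 1, 3), Pow(-425, -1)) = Mul(9, Rational(-1, 425)) = Rational(-9, 425)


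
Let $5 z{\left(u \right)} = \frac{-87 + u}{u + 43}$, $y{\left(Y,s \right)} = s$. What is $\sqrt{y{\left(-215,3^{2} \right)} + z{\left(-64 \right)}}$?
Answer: $\frac{2 \sqrt{28770}}{105} \approx 3.2308$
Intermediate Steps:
$z{\left(u \right)} = \frac{-87 + u}{5 \left(43 + u\right)}$ ($z{\left(u \right)} = \frac{\left(-87 + u\right) \frac{1}{u + 43}}{5} = \frac{\left(-87 + u\right) \frac{1}{43 + u}}{5} = \frac{\frac{1}{43 + u} \left(-87 + u\right)}{5} = \frac{-87 + u}{5 \left(43 + u\right)}$)
$\sqrt{y{\left(-215,3^{2} \right)} + z{\left(-64 \right)}} = \sqrt{3^{2} + \frac{-87 - 64}{5 \left(43 - 64\right)}} = \sqrt{9 + \frac{1}{5} \frac{1}{-21} \left(-151\right)} = \sqrt{9 + \frac{1}{5} \left(- \frac{1}{21}\right) \left(-151\right)} = \sqrt{9 + \frac{151}{105}} = \sqrt{\frac{1096}{105}} = \frac{2 \sqrt{28770}}{105}$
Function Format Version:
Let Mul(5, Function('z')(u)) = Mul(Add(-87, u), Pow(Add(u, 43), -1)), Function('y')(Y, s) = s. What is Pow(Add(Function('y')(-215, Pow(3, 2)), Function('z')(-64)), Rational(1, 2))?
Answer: Mul(Rational(2, 105), Pow(28770, Rational(1, 2))) ≈ 3.2308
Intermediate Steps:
Function('z')(u) = Mul(Rational(1, 5), Pow(Add(43, u), -1), Add(-87, u)) (Function('z')(u) = Mul(Rational(1, 5), Mul(Add(-87, u), Pow(Add(u, 43), -1))) = Mul(Rational(1, 5), Mul(Add(-87, u), Pow(Add(43, u), -1))) = Mul(Rational(1, 5), Mul(Pow(Add(43, u), -1), Add(-87, u))) = Mul(Rational(1, 5), Pow(Add(43, u), -1), Add(-87, u)))
Pow(Add(Function('y')(-215, Pow(3, 2)), Function('z')(-64)), Rational(1, 2)) = Pow(Add(Pow(3, 2), Mul(Rational(1, 5), Pow(Add(43, -64), -1), Add(-87, -64))), Rational(1, 2)) = Pow(Add(9, Mul(Rational(1, 5), Pow(-21, -1), -151)), Rational(1, 2)) = Pow(Add(9, Mul(Rational(1, 5), Rational(-1, 21), -151)), Rational(1, 2)) = Pow(Add(9, Rational(151, 105)), Rational(1, 2)) = Pow(Rational(1096, 105), Rational(1, 2)) = Mul(Rational(2, 105), Pow(28770, Rational(1, 2)))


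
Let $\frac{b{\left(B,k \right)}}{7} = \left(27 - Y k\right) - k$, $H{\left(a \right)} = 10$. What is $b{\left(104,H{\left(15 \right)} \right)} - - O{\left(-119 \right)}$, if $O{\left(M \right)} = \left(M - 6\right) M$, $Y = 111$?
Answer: $7224$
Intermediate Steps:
$O{\left(M \right)} = M \left(-6 + M\right)$ ($O{\left(M \right)} = \left(-6 + M\right) M = M \left(-6 + M\right)$)
$b{\left(B,k \right)} = 189 - 784 k$ ($b{\left(B,k \right)} = 7 \left(\left(27 - 111 k\right) - k\right) = 7 \left(27 - 112 k\right) = 189 - 784 k$)
$b{\left(104,H{\left(15 \right)} \right)} - - O{\left(-119 \right)} = \left(189 - 7840\right) - - \left(-119\right) \left(-6 - 119\right) = \left(189 - 7840\right) - - \left(-119\right) \left(-125\right) = -7651 - \left(-1\right) 14875 = -7651 - -14875 = -7651 + 14875 = 7224$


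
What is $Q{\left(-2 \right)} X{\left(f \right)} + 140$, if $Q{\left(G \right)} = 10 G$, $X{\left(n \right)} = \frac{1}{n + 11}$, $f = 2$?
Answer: $\frac{1800}{13} \approx 138.46$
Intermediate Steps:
$X{\left(n \right)} = \frac{1}{11 + n}$
$Q{\left(-2 \right)} X{\left(f \right)} + 140 = \frac{10 \left(-2\right)}{11 + 2} + 140 = - \frac{20}{13} + 140 = \frac{1800}{13}$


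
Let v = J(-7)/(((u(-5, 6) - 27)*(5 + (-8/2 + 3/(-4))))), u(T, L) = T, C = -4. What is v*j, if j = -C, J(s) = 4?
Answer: -2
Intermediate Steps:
j = 4 (j = -1*(-4) = 4)
v = -½ (v = 4/(((-5 - 27)*(5 + (-8/2 + 3/(-4))))) = 4/((-32*(5 + (-8*½ + 3*(-¼))))) = 4/((-32*(5 + (-4 - ¾)))) = 4/((-32*(5 - 19/4))) = 4/((-32*¼)) = 4/(-8) = 4*(-⅛) = -½ ≈ -0.50000)
v*j = -½*4 = -2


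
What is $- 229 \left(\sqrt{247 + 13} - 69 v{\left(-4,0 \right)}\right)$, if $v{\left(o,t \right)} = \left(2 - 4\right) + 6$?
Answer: $63204 - 458 \sqrt{65} \approx 59512.0$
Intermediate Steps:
$v{\left(o,t \right)} = 4$ ($v{\left(o,t \right)} = -2 + 6 = 4$)
$- 229 \left(\sqrt{247 + 13} - 69 v{\left(-4,0 \right)}\right) = - 229 \left(\sqrt{247 + 13} - 276\right) = - 229 \left(\sqrt{260} - 276\right) = - 229 \left(2 \sqrt{65} - 276\right) = - 229 \left(-276 + 2 \sqrt{65}\right) = 63204 - 458 \sqrt{65}$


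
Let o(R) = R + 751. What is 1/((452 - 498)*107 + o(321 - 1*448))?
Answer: -1/4298 ≈ -0.00023267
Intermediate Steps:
o(R) = 751 + R
1/((452 - 498)*107 + o(321 - 1*448)) = 1/((452 - 498)*107 + (751 + (321 - 1*448))) = 1/(-46*107 + (751 + (321 - 448))) = 1/(-4922 + (751 - 127)) = 1/(-4922 + 624) = 1/(-4298) = -1/4298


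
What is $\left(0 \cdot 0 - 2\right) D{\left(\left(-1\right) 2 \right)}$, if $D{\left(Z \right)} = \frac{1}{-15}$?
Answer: $\frac{2}{15} \approx 0.13333$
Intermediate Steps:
$D{\left(Z \right)} = - \frac{1}{15}$
$\left(0 \cdot 0 - 2\right) D{\left(\left(-1\right) 2 \right)} = \left(0 \cdot 0 - 2\right) \left(- \frac{1}{15}\right) = \left(0 - 2\right) \left(- \frac{1}{15}\right) = \left(-2\right) \left(- \frac{1}{15}\right) = \frac{2}{15}$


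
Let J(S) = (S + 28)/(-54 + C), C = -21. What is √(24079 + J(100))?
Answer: 7*√110559/15 ≈ 155.17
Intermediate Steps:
J(S) = -28/75 - S/75 (J(S) = (S + 28)/(-54 - 21) = (28 + S)/(-75) = (28 + S)*(-1/75) = -28/75 - S/75)
√(24079 + J(100)) = √(24079 + (-28/75 - 1/75*100)) = √(24079 + (-28/75 - 4/3)) = √(24079 - 128/75) = √(1805797/75) = 7*√110559/15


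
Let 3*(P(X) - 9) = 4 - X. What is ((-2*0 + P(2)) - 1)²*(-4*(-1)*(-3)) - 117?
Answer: -3055/3 ≈ -1018.3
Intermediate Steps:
P(X) = 31/3 - X/3 (P(X) = 9 + (4 - X)/3 = 9 + (4/3 - X/3) = 31/3 - X/3)
((-2*0 + P(2)) - 1)²*(-4*(-1)*(-3)) - 117 = ((-2*0 + (31/3 - ⅓*2)) - 1)²*(-4*(-1)*(-3)) - 117 = ((0 + (31/3 - ⅔)) - 1)²*(4*(-3)) - 117 = ((0 + 29/3) - 1)²*(-12) - 117 = (29/3 - 1)²*(-12) - 117 = (26/3)²*(-12) - 117 = (676/9)*(-12) - 117 = -2704/3 - 117 = -3055/3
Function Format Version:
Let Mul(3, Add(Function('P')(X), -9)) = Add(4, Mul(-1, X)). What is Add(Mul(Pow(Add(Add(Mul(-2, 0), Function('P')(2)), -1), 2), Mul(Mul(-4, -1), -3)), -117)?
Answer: Rational(-3055, 3) ≈ -1018.3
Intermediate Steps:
Function('P')(X) = Add(Rational(31, 3), Mul(Rational(-1, 3), X)) (Function('P')(X) = Add(9, Mul(Rational(1, 3), Add(4, Mul(-1, X)))) = Add(9, Add(Rational(4, 3), Mul(Rational(-1, 3), X))) = Add(Rational(31, 3), Mul(Rational(-1, 3), X)))
Add(Mul(Pow(Add(Add(Mul(-2, 0), Function('P')(2)), -1), 2), Mul(Mul(-4, -1), -3)), -117) = Add(Mul(Pow(Add(Add(Mul(-2, 0), Add(Rational(31, 3), Mul(Rational(-1, 3), 2))), -1), 2), Mul(Mul(-4, -1), -3)), -117) = Add(Mul(Pow(Add(Add(0, Add(Rational(31, 3), Rational(-2, 3))), -1), 2), Mul(4, -3)), -117) = Add(Mul(Pow(Add(Add(0, Rational(29, 3)), -1), 2), -12), -117) = Add(Mul(Pow(Add(Rational(29, 3), -1), 2), -12), -117) = Add(Mul(Pow(Rational(26, 3), 2), -12), -117) = Add(Mul(Rational(676, 9), -12), -117) = Add(Rational(-2704, 3), -117) = Rational(-3055, 3)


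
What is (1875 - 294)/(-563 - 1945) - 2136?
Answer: -1786223/836 ≈ -2136.6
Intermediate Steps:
(1875 - 294)/(-563 - 1945) - 2136 = 1581/(-2508) - 2136 = 1581*(-1/2508) - 2136 = -527/836 - 2136 = -1786223/836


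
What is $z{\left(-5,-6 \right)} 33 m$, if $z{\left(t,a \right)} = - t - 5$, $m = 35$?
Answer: $0$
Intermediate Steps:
$z{\left(t,a \right)} = -5 - t$
$z{\left(-5,-6 \right)} 33 m = \left(-5 - -5\right) 33 \cdot 35 = \left(-5 + 5\right) 33 \cdot 35 = 0 \cdot 33 \cdot 35 = 0 \cdot 35 = 0$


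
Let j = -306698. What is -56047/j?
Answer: 56047/306698 ≈ 0.18274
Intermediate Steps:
-56047/j = -56047/(-306698) = -56047*(-1/306698) = 56047/306698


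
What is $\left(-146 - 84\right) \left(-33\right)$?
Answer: $7590$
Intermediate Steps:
$\left(-146 - 84\right) \left(-33\right) = \left(-230\right) \left(-33\right) = 7590$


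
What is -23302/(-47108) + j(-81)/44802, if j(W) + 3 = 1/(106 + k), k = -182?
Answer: 19832850943/40100119704 ≈ 0.49458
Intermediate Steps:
j(W) = -229/76 (j(W) = -3 + 1/(106 - 182) = -3 + 1/(-76) = -3 - 1/76 = -229/76)
-23302/(-47108) + j(-81)/44802 = -23302/(-47108) - 229/76/44802 = -23302*(-1/47108) - 229/76*1/44802 = 11651/23554 - 229/3404952 = 19832850943/40100119704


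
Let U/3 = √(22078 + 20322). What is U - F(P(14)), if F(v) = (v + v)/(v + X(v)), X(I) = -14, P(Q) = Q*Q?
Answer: -28/13 + 60*√106 ≈ 615.58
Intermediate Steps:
P(Q) = Q²
F(v) = 2*v/(-14 + v) (F(v) = (v + v)/(v - 14) = (2*v)/(-14 + v) = 2*v/(-14 + v))
U = 60*√106 (U = 3*√(22078 + 20322) = 3*√42400 = 3*(20*√106) = 60*√106 ≈ 617.74)
U - F(P(14)) = 60*√106 - 2*14²/(-14 + 14²) = 60*√106 - 2*196/(-14 + 196) = 60*√106 - 2*196/182 = 60*√106 - 1*28/13 = 60*√106 - 28/13 = -28/13 + 60*√106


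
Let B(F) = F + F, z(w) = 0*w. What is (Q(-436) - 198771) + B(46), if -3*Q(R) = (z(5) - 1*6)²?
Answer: -198691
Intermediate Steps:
z(w) = 0
Q(R) = -12 (Q(R) = -(0 - 1*6)²/3 = -(0 - 6)²/3 = -⅓*(-6)² = -⅓*36 = -12)
B(F) = 2*F
(Q(-436) - 198771) + B(46) = (-12 - 198771) + 2*46 = -198783 + 92 = -198691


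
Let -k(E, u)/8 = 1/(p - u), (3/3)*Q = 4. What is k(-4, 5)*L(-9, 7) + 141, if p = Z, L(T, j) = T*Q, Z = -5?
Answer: 561/5 ≈ 112.20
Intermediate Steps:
Q = 4
L(T, j) = 4*T (L(T, j) = T*4 = 4*T)
p = -5
k(E, u) = -8/(-5 - u)
k(-4, 5)*L(-9, 7) + 141 = (8/(5 + 5))*(4*(-9)) + 141 = (8/10)*(-36) + 141 = (8*(1/10))*(-36) + 141 = (4/5)*(-36) + 141 = -144/5 + 141 = 561/5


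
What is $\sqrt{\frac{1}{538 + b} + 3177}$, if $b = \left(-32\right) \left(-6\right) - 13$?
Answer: $\frac{19 \sqrt{4524270}}{717} \approx 56.365$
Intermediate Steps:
$b = 179$ ($b = 192 - 13 = 179$)
$\sqrt{\frac{1}{538 + b} + 3177} = \sqrt{\frac{1}{538 + 179} + 3177} = \sqrt{\frac{1}{717} + 3177} = \sqrt{\frac{2277910}{717}} = \frac{19 \sqrt{4524270}}{717}$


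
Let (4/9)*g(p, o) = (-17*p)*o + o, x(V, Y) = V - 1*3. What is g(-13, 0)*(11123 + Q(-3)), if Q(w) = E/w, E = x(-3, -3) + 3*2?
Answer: 0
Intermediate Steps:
x(V, Y) = -3 + V (x(V, Y) = V - 3 = -3 + V)
E = 0 (E = (-3 - 3) + 3*2 = -6 + 6 = 0)
Q(w) = 0 (Q(w) = 0/w = 0)
g(p, o) = 9*o/4 - 153*o*p/4 (g(p, o) = 9*((-17*p)*o + o)/4 = 9*(-17*o*p + o)/4 = 9*(o - 17*o*p)/4 = 9*o/4 - 153*o*p/4)
g(-13, 0)*(11123 + Q(-3)) = ((9/4)*0*(1 - 17*(-13)))*(11123 + 0) = ((9/4)*0*(1 + 221))*11123 = ((9/4)*0*222)*11123 = 0*11123 = 0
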